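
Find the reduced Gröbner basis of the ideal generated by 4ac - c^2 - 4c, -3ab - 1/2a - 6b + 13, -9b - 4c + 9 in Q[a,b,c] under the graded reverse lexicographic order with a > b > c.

G = {a^2 - 117/32a + c + 53/16, ac - 21/8a + 2c + 21/4, c^2 - 21/2a + 12c + 21, b + 4/9c - 1}

This is the nonlinear analogue of row-reducing a linear system.

f_1 = 4ac - c^2 - 4c, LT = ac.
f_2 = -3ab - 1/2a - 6b + 13, LT = ab.
f_3 = -9b - 4c + 9, LT = b.

S(f_1,f_2): lcm = abc. S = -1/4bc^2 - 1/6ac - 3bc + 13/3c.
  leading term bc^2: subtract (1/36c^2)·f_3 from -1/4bc^2 - 1/6ac - 3bc + 13/3c → 1/9c^3 - 1/6ac - 3bc - 1/4c^2 + 13/3c
  leading term c^3: no divisor's leading term divides it; move 1/9c^3 to the remainder.
  leading term ac: subtract (-1/24)·f_1 from -1/6ac - 3bc - 1/4c^2 + 13/3c → -3bc - 7/24c^2 + 25/6c
  leading term bc: subtract (1/3c)·f_3 from -3bc - 7/24c^2 + 25/6c → 25/24c^2 + 7/6c
  leading term c^2: no divisor's leading term divides it; move 25/24c^2 to the remainder.
  leading term c: no divisor's leading term divides it; move 7/6c to the remainder.
  remainder 1/9c^3 + 25/24c^2 + 7/6c ≠ 0; add g_4 = 1/9c^3 + 25/24c^2 + 7/6c to the basis.

S(f_2,f_3): lcm = ab. S = -4/9ac + 7/6a + 2b - 13/3.
  leading term ac: subtract (-1/9)·f_1 from -4/9ac + 7/6a + 2b - 13/3 → -1/9c^2 + 7/6a + 2b - 4/9c - 13/3
  leading term c^2: no divisor's leading term divides it; move -1/9c^2 to the remainder.
  leading term a: no divisor's leading term divides it; move 7/6a to the remainder.
  leading term b: subtract (-2/9)·f_3 from 2b - 4/9c - 13/3 → -4/3c - 7/3
  leading term c: no divisor's leading term divides it; move -4/3c to the remainder.
  leading term 1: no divisor's leading term divides it; move -7/3 to the remainder.
  remainder -1/9c^2 + 7/6a - 4/3c - 7/3 ≠ 0; add g_5 = -1/9c^2 + 7/6a - 4/3c - 7/3 to the basis.

S(f_1,g_5): lcm = ac^2. S = -1/4c^3 + 21/2a^2 - 12ac - c^2 - 21a.
  leading term c^3: subtract (-9/4)·g_4 from -1/4c^3 + 21/2a^2 - 12ac - c^2 - 21a → 21/2a^2 - 12ac + 43/32c^2 - 21a + 21/8c
  leading term a^2: no divisor's leading term divides it; move 21/2a^2 to the remainder.
  leading term ac: subtract (-3)·f_1 from -12ac + 43/32c^2 - 21a + 21/8c → -53/32c^2 - 21a - 75/8c
  leading term c^2: subtract (477/32)·g_5 from -53/32c^2 - 21a - 75/8c → -2457/64a + 21/2c + 1113/32
  leading term a: no divisor's leading term divides it; move -2457/64a to the remainder.
  leading term c: no divisor's leading term divides it; move 21/2c to the remainder.
  leading term 1: no divisor's leading term divides it; move 1113/32 to the remainder.
  remainder 21/2a^2 - 2457/64a + 21/2c + 1113/32 ≠ 0; add g_6 = 21/2a^2 - 2457/64a + 21/2c + 1113/32 to the basis.

The other S-polynomials (S(f_1,f_3), S(f_1,g_4), S(f_2,g_4), S(f_3,g_4), S(f_2,g_5), S(f_3,g_5), S(g_4,g_5), S(f_1,g_6), S(f_2,g_6), S(f_3,g_6), S(g_4,g_6), S(g_5,g_6)) all reduce to 0 modulo the current basis, so we have a Gröbner basis.
Inter-reduce: drop elements whose leading term is divisible by another's, tail-reduce, and make monic.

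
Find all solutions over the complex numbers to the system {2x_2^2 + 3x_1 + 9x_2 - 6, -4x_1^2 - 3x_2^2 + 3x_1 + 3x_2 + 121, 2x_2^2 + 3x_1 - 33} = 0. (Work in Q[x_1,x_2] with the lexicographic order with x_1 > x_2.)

{(5, -3)}

Compute a lex Gröbner basis by Buchberger's algorithm.
f_1 = 3x_1 + 2x_2^2 + 9x_2 - 6, LT = x_1.
f_2 = -4x_1^2 + 3x_1 - 3x_2^2 + 3x_2 + 121, LT = x_1^2.
f_3 = 3x_1 + 2x_2^2 - 33, LT = x_1.

S(f_1,f_2): lcm = x_1^2. S = 2/3x_1x_2^2 + 3x_1x_2 - 5/4x_1 - 3/4x_2^2 + 3/4x_2 + 121/4.
  leading term x_1x_2^2: subtract (2/9x_2^2)·f_1 from 2/3x_1x_2^2 + 3x_1x_2 - 5/4x_1 - 3/4x_2^2 + 3/4x_2 + 121/4 → 3x_1x_2 - 5/4x_1 - 4/9x_2^4 - 2x_2^3 + 7/12x_2^2 + 3/4x_2 + 121/4
  leading term x_1x_2: subtract (x_2)·f_1 from 3x_1x_2 - 5/4x_1 - 4/9x_2^4 - 2x_2^3 + 7/12x_2^2 + 3/4x_2 + 121/4 → -5/4x_1 - 4/9x_2^4 - 4x_2^3 - 101/12x_2^2 + 27/4x_2 + 121/4
  leading term x_1: subtract (-5/12)·f_1 from -5/4x_1 - 4/9x_2^4 - 4x_2^3 - 101/12x_2^2 + 27/4x_2 + 121/4 → -4/9x_2^4 - 4x_2^3 - 91/12x_2^2 + 21/2x_2 + 111/4
  leading term x_2^4: no divisor's leading term divides it; move -4/9x_2^4 to the remainder.
  leading term x_2^3: no divisor's leading term divides it; move -4x_2^3 to the remainder.
  leading term x_2^2: no divisor's leading term divides it; move -91/12x_2^2 to the remainder.
  leading term x_2: no divisor's leading term divides it; move 21/2x_2 to the remainder.
  leading term 1: no divisor's leading term divides it; move 111/4 to the remainder.
  remainder -4/9x_2^4 - 4x_2^3 - 91/12x_2^2 + 21/2x_2 + 111/4 ≠ 0; add h_4 = -4/9x_2^4 - 4x_2^3 - 91/12x_2^2 + 21/2x_2 + 111/4 to the basis.

S(f_1,f_3): lcm = x_1. S = 3x_2 + 9.
  leading term x_2: no divisor's leading term divides it; move 3x_2 to the remainder.
  leading term 1: no divisor's leading term divides it; move 9 to the remainder.
  remainder 3x_2 + 9 ≠ 0; add h_5 = 3x_2 + 9 to the basis.

The other S-polynomials (S(f_2,f_3), S(f_1,h_4), S(f_2,h_4), S(f_3,h_4), S(f_1,h_5), S(f_2,h_5), S(f_3,h_5), S(h_4,h_5)) all reduce to 0 modulo the current basis, so we have a Gröbner basis.
Inter-reduce: drop elements whose leading term is divisible by another's, tail-reduce, and make monic.
Reduced Gröbner basis: {x_1 - 5, x_2 + 3}.

A lex Gröbner basis eliminates variables successively. Here x_2 + 3 depends only on x_2, with roots {-3}; lifting each root through the earlier basis elements recovers the full solutions.
  x_2 = -3: the earlier basis element becomes x_1 - 5 = 0, giving x_1 = 5 — point (5, -3).
Zero-dimensionality of the ideal guarantees finitely many solutions over ℂ.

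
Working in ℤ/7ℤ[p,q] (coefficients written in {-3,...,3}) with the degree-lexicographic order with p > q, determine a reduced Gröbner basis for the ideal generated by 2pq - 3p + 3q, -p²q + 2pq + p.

G = {q² - q, p - 3q}

f_1 = 2pq - 3p + 3q, LT = pq.
f_2 = -p²q + 2pq + p, LT = p²q.

S(f_1,f_2): lcm = p²q. S = 2p² + p.
  reduce S modulo (f_1, f_2):
  remainder 2p² + p ≠ 0; add g_3 = 2p² + p to the basis.

S(f_1,g_3): lcm = p²q. S = 2p² + pq.
  reduce S modulo (f_1, f_2, g_3):
  remainder -3p + 2q ≠ 0; add g_4 = -3p + 2q to the basis.

S(f_1,g_4): lcm = pq. S = 3q² + 2p - 2q.
  reduce S modulo (f_1, f_2, g_3, g_4):
  remainder 3q² - 3q ≠ 0; add g_5 = 3q² - 3q to the basis.

The other S-polynomials (S(f_2,g_3), S(f_2,g_4), S(g_3,g_4), S(f_1,g_5), S(f_2,g_5), S(g_3,g_5), S(g_4,g_5)) all reduce to 0 modulo the current basis, so we have a Gröbner basis.
Inter-reduce: drop elements whose leading term is divisible by another's, tail-reduce, and make monic.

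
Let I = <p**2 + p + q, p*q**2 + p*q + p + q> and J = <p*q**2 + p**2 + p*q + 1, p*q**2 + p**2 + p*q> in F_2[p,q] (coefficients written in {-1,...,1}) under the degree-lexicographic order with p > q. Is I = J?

No, the ideals differ.

Two ideals are equal iff their reduced Gröbner bases coincide (the reduced basis is unique for a fixed ordering).
Buchberger on the first generating set:
f_1 = p**2 + p + q, LT = p**2.
f_2 = p*q**2 + p*q + p + q, LT = p*q**2.

S(f_1,f_2): lcm = p**2*q**2. S = p**2*q + p*q**2 + q**3 + p**2 + p*q.
  reduce S modulo (f_1, f_2):
  remainder q**3 + p*q + q**2 ≠ 0; add g_3 = q**3 + p*q + q**2 to the basis.

The other S-polynomials (S(f_1,g_3), S(f_2,g_3)) all reduce to 0 modulo the current basis, so we have a Gröbner basis.
Inter-reduce: drop elements whose leading term is divisible by another's, tail-reduce, and make monic.
Reduced Gröbner basis: {p*q**2 + p*q + p + q, q**3 + p*q + q**2, p**2 + p + q}.

Buchberger on the second generating set:
h_1 = p*q**2 + p**2 + p*q + 1, LT = p*q**2.
h_2 = p*q**2 + p**2 + p*q, LT = p*q**2.

S(h_1,h_2): lcm = p*q**2. S = 1.
  reduce S modulo (h_1, h_2):
  remainder 1 ≠ 0; add k_3 = 1 to the basis.

The other S-polynomials (S(h_1,k_3), S(h_2,k_3)) all reduce to 0 modulo the current basis, so we have a Gröbner basis.
Inter-reduce: drop elements whose leading term is divisible by another's, tail-reduce, and make monic.
Reduced Gröbner basis: {1}.

These differ, so the ideals are not equal.
The choice of monomial ordering does not affect the verdict — as long as both bases are computed under the same ordering, their equality decides ideal equality.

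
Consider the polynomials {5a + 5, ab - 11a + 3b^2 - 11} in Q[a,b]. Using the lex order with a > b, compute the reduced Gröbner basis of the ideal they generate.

f_1 = 5a + 5, LT = a.
f_2 = ab - 11a + 3b^2 - 11, LT = ab.

S(f_1,f_2): lcm = ab. S = 11a - 3b^2 + b + 11.
  reduce S modulo (f_1, f_2):
  remainder -3b^2 + b ≠ 0; add g_3 = -3b^2 + b to the basis.

The other S-polynomials (S(f_1,g_3), S(f_2,g_3)) all reduce to 0 modulo the current basis, so we have a Gröbner basis.
Inter-reduce: drop elements whose leading term is divisible by another's, tail-reduce, and make monic.

G = {a + 1, b^2 - 1/3b}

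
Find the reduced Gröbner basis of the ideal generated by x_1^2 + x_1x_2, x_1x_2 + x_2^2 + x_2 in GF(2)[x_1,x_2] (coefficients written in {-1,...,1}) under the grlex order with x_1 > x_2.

f_1 = x_1^2 + x_1x_2, LT = x_1^2.
f_2 = x_1x_2 + x_2^2 + x_2, LT = x_1x_2.

S(f_1,f_2): lcm = x_1^2x_2. S = x_1x_2.
  leading term x_1x_2: subtract (1)·f_2 from x_1x_2 → x_2^2 + x_2
  leading term x_2^2: no divisor's leading term divides it; move x_2^2 to the remainder.
  leading term x_2: no divisor's leading term divides it; move x_2 to the remainder.
  remainder x_2^2 + x_2 ≠ 0; add g_3 = x_2^2 + x_2 to the basis.

S(f_1,g_3): leading monomials are coprime, so the S-polynomial reduces to 0 (Buchberger's first criterion).
S(f_2,g_3): lcm = x_1x_2^2. S = x_2^3 + x_1x_2 + x_2^2.
  leading term x_2^3: subtract (x_2)·g_3 from x_2^3 + x_1x_2 + x_2^2 → x_1x_2
  leading term x_1x_2: subtract (1)·f_2 from x_1x_2 → x_2^2 + x_2
  leading term x_2^2: subtract (1)·g_3 from x_2^2 + x_2 → 0
  remainder 0.

Every S-polynomial of the final basis reduces to 0, so we have a Gröbner basis.

G = {x_1^2, x_1x_2, x_2^2 + x_2}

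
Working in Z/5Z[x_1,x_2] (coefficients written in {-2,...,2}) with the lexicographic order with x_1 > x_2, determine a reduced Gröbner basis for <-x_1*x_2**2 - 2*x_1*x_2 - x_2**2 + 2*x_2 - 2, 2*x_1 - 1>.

G = {x_1 + 2, x_2**2 + x_2 - 2}

f_1 = -x_1*x_2**2 - 2*x_1*x_2 - x_2**2 + 2*x_2 - 2, LT = x_1*x_2**2.
f_2 = 2*x_1 - 1, LT = x_1.

S(f_1,f_2): lcm = x_1*x_2**2. S = 2*x_1*x_2 - x_2**2 - 2*x_2 + 2.
  leading term x_1*x_2: subtract (x_2)·f_2 from 2*x_1*x_2 - x_2**2 - 2*x_2 + 2 → -x_2**2 - x_2 + 2
  leading term x_2**2: no divisor's leading term divides it; move -x_2**2 to the remainder.
  leading term x_2: no divisor's leading term divides it; move -x_2 to the remainder.
  leading term 1: no divisor's leading term divides it; move 2 to the remainder.
  remainder -x_2**2 - x_2 + 2 ≠ 0; add g_3 = -x_2**2 - x_2 + 2 to the basis.

The other S-polynomials (S(f_1,g_3), S(f_2,g_3)) all reduce to 0 modulo the current basis, so we have a Gröbner basis.
Inter-reduce: drop elements whose leading term is divisible by another's, tail-reduce, and make monic.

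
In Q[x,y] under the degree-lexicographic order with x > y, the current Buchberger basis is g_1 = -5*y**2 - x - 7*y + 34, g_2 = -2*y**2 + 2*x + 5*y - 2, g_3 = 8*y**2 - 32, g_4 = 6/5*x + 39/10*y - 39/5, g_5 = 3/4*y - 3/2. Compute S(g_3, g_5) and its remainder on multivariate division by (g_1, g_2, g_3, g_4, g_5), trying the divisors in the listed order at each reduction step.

S(g_3, g_5) = 2*y - 4; remainder on division = 0.

lcm(LM(g_3), LM(g_5)) = y**2.
S = (lcm/LT(g_3))·g_3 − (lcm/LT(g_5))·g_5 = 2*y - 4.
Reduce S modulo (g_1, g_2, g_3, g_4, g_5) in that order:
  leading term y: subtract (8/3)·g_5 from 2*y - 4 → 0
The remainder is 0, so this S-polynomial contributes no new basis element.
An S-polynomial is built so that the two leading terms cancel; whether anything survives reduction is exactly the Gröbner-basis criterion.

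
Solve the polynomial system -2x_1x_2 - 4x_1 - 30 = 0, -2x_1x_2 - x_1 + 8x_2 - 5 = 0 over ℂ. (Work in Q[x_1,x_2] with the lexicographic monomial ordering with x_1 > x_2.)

{(5, -5), (-8, -1/8)}

Compute a lex Gröbner basis by Buchberger's algorithm.
f_1 = -2x_1x_2 - 4x_1 - 30, LT = x_1x_2.
f_2 = -2x_1x_2 - x_1 + 8x_2 - 5, LT = x_1x_2.

S(f_1,f_2): lcm = x_1x_2. S = 3/2x_1 + 4x_2 + 25/2.
  leading term x_1: no divisor's leading term divides it; move 3/2x_1 to the remainder.
  leading term x_2: no divisor's leading term divides it; move 4x_2 to the remainder.
  leading term 1: no divisor's leading term divides it; move 25/2 to the remainder.
  remainder 3/2x_1 + 4x_2 + 25/2 ≠ 0; add h_3 = 3/2x_1 + 4x_2 + 25/2 to the basis.

S(f_1,h_3): lcm = x_1x_2. S = 2x_1 - 8/3x_2^2 - 25/3x_2 + 15.
  leading term x_1: subtract (4/3)·h_3 from 2x_1 - 8/3x_2^2 - 25/3x_2 + 15 → -8/3x_2^2 - 41/3x_2 - 5/3
  leading term x_2^2: no divisor's leading term divides it; move -8/3x_2^2 to the remainder.
  leading term x_2: no divisor's leading term divides it; move -41/3x_2 to the remainder.
  leading term 1: no divisor's leading term divides it; move -5/3 to the remainder.
  remainder -8/3x_2^2 - 41/3x_2 - 5/3 ≠ 0; add h_4 = -8/3x_2^2 - 41/3x_2 - 5/3 to the basis.

The other S-polynomials (S(f_2,h_3), S(f_1,h_4), S(f_2,h_4), S(h_3,h_4)) all reduce to 0 modulo the current basis, so we have a Gröbner basis.
Inter-reduce: drop elements whose leading term is divisible by another's, tail-reduce, and make monic.
Reduced Gröbner basis: {x_1 + 8/3x_2 + 25/3, x_2^2 + 41/8x_2 + 5/8}.

From the last basis element, x_2^2 + 41/8x_2 + 5/8 = 0, so x_2 takes values in {-5, -1/8}. Each choice, substituted upward through the basis, yields the corresponding point(s) of the solution set.
  x_2 = -5: the earlier basis element becomes x_1 - 5 = 0, giving x_1 = 5 — point (5, -5).
  x_2 = -1/8: the earlier basis element becomes x_1 + 8 = 0, giving x_1 = -8 — point (-8, -1/8).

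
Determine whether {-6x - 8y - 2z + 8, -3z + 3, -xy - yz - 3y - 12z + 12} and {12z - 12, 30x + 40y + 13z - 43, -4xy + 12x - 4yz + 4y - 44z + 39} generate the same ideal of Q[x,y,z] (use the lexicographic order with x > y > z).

No, the ideals differ.

Since reduced Gröbner bases are canonical representatives of ideals under a given ordering, it suffices to compute and compare them.
Buchberger on the first generating set:
f_1 = -6x - 8y - 2z + 8, LT = x.
f_2 = -3z + 3, LT = z.
f_3 = -xy - yz - 3y - 12z + 12, LT = xy.

S(f_1,f_3): lcm = xy. S = 4/3y^2 - 2/3yz - 13/3y - 12z + 12.
  reduce S modulo (f_1, f_2, f_3):
  remainder 4/3y^2 - 5y ≠ 0; add g_4 = 4/3y^2 - 5y to the basis.

The other S-polynomials (S(f_1,f_2), S(f_2,f_3), S(f_1,g_4), S(f_2,g_4), S(f_3,g_4)) all reduce to 0 modulo the current basis, so we have a Gröbner basis.
Inter-reduce: drop elements whose leading term is divisible by another's, tail-reduce, and make monic.
Reduced Gröbner basis: {x + 4/3y - 1, y^2 - 15/4y, z - 1}.

Buchberger on the second generating set:
h_1 = 12z - 12, LT = z.
h_2 = 30x + 40y + 13z - 43, LT = x.
h_3 = -4xy + 12x - 4yz + 4y - 44z + 39, LT = xy.

S(h_2,h_3): lcm = xy. S = 3x + 4/3y^2 - 17/30yz - 13/30y - 11z + 39/4.
  reduce S modulo (h_1, h_2, h_3):
  remainder 4/3y^2 - 5y + 7/4 ≠ 0; add k_4 = 4/3y^2 - 5y + 7/4 to the basis.

The other S-polynomials (S(h_1,h_2), S(h_1,h_3), S(h_1,k_4), S(h_2,k_4), S(h_3,k_4)) all reduce to 0 modulo the current basis, so we have a Gröbner basis.
Inter-reduce: drop elements whose leading term is divisible by another's, tail-reduce, and make monic.
Reduced Gröbner basis: {x + 4/3y - 1, y^2 - 15/4y + 21/16, z - 1}.

These differ, so the ideals are not equal.
The same test decides containment: I ⊆ J iff every generator of I reduces to 0 modulo a Gröbner basis of J.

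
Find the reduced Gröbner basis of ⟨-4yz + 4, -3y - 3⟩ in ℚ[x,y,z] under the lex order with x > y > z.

G = {y + 1, z + 1}

f_1 = -4yz + 4, LT = yz.
f_2 = -3y - 3, LT = y.

S(f_1,f_2): lcm = yz. S = -z - 1.
  leading term z: no divisor's leading term divides it; move -z to the remainder.
  leading term 1: no divisor's leading term divides it; move -1 to the remainder.
  remainder -z - 1 ≠ 0; add g_3 = -z - 1 to the basis.

The other S-polynomials (S(f_1,g_3), S(f_2,g_3)) all reduce to 0 modulo the current basis, so we have a Gröbner basis.
Inter-reduce: drop elements whose leading term is divisible by another's, tail-reduce, and make monic.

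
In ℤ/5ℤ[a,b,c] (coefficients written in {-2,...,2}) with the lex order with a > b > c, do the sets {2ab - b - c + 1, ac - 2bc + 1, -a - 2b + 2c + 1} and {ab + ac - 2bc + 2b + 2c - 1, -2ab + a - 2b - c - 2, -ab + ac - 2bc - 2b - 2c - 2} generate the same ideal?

Since reduced Gröbner bases are canonical representatives of ideals under a given ordering, it suffices to compute and compare them.
Buchberger on the first generating set:
f_1 = 2ab - b - c + 1, LT = ab.
f_2 = ac - 2bc + 1, LT = ac.
f_3 = -a - 2b + 2c + 1, LT = a.

S(f_1,f_2): lcm = abc. S = 2b²c + 2bc - b + 2c² - 2c.
  reduce S modulo (f_1, f_2, f_3):
  remainder 2b²c + 2bc - b + 2c² - 2c ≠ 0; add g_4 = 2b²c + 2bc - b + 2c² - 2c to the basis.

S(f_1,f_3): lcm = ab. S = -2b² + 2bc - 2b + 2c - 2.
  reduce S modulo (f_1, f_2, f_3, g_4):
  remainder -2b² + 2bc - 2b + 2c - 2 ≠ 0; add g_5 = -2b² + 2bc - 2b + 2c - 2 to the basis.

S(f_2,f_3): lcm = ac. S = bc + 2c² + c + 1.
  reduce S modulo (f_1, f_2, f_3, g_4, g_5):
  remainder bc + 2c² + c + 1 ≠ 0; add g_6 = bc + 2c² + c + 1 to the basis.

S(g_4,g_5): lcm = b²c. S = bc² + 2b + 2c² - 2c.
  reduce S modulo (f_1, f_2, f_3, g_4, g_5, g_6):
  remainder 2b - 2c³ + c² + 2c ≠ 0; add g_7 = 2b - 2c³ + c² + 2c to the basis.

S(f_1,g_7): lcm = ab. S = ac³ + 2ac² - ac + 2b + 2c - 2.
  reduce S modulo (f_1, f_2, f_3, g_4, g_5, g_6, g_7):
  remainder c⁴ + 2c³ + c² + c + 1 ≠ 0; add g_8 = c⁴ + 2c³ + c² + c + 1 to the basis.

The other S-polynomials (S(f_1,g_4), S(f_2,g_4), S(f_3,g_4), S(f_1,g_5), S(f_2,g_5), S(f_3,g_5), S(f_1,g_6), S(f_2,g_6), S(f_3,g_6), S(g_4,g_6), S(g_5,g_6), S(f_2,g_7), S(f_3,g_7), S(g_4,g_7), S(g_5,g_7), S(g_6,g_7), S(f_1,g_8), S(f_2,g_8), S(f_3,g_8), S(g_4,g_8), S(g_5,g_8), S(g_6,g_8), S(g_7,g_8)) all reduce to 0 modulo the current basis, so we have a Gröbner basis.
Inter-reduce: drop elements whose leading term is divisible by another's, tail-reduce, and make monic.
Reduced Gröbner basis: {a + 2c³ - c² + c - 1, b - c³ - 2c² + c, c⁴ + 2c³ + c² + c + 1}.

Buchberger on the second generating set:
h_1 = ab + ac - 2bc + 2b + 2c - 1, LT = ab.
h_2 = -2ab + a - 2b - c - 2, LT = ab.
h_3 = -ab + ac - 2bc - 2b - 2c - 2, LT = ab.

S(h_1,h_2): lcm = ab. S = ac - 2a - 2bc + b - c - 2.
  reduce S modulo (h_1, h_2, h_3):
  remainder ac - 2a - 2bc + b - c - 2 ≠ 0; add k_4 = ac - 2a - 2bc + b - c - 2 to the basis.

S(h_1,h_3): lcm = ab. S = 2ac + bc + 2.
  reduce S modulo (h_1, h_2, h_3, k_4):
  remainder -a - 2b + 2c + 1 ≠ 0; add k_5 = -a - 2b + 2c + 1 to the basis.

S(h_1,k_4): lcm = abc. S = 2ab + ac² + 2b²c - b² - 2bc² - 2bc + 2b + 2c² - c.
  reduce S modulo (h_1, h_2, h_3, k_4, k_5):
  remainder 2b²c - b² + bc - 2b - 2c² + 2c + 2 ≠ 0; add k_6 = 2b²c - b² + bc - 2b - 2c² + 2c + 2 to the basis.

S(h_3,k_4): lcm = abc. S = 2ab - ac² + 2b²c - b² + 2bc² - 2bc + 2b + 2c² + 2c.
  reduce S modulo (h_1, h_2, h_3, k_4, k_5, k_6):
  remainder -bc - 2c² - c - 1 ≠ 0; add k_7 = -bc - 2c² - c - 1 to the basis.

S(h_1,k_5): lcm = ab. S = ac - 2b² - 2b + 2c - 1.
  reduce S modulo (h_1, h_2, h_3, k_4, k_5, k_6, k_7):
  remainder -2b² - 2b + c² + 1 ≠ 0; add k_8 = -2b² - 2b + c² + 1 to the basis.

S(h_3,k_6): lcm = ab²c. S = -2ab² - abc² + 2abc + ab + ac² - ac - a + 2b²c² + 2b²c + 2bc² + 2bc.
  reduce S modulo (h_1, h_2, h_3, k_4, k_5, k_6, k_7, k_8):
  remainder b - c³ - 2c² + c ≠ 0; add k_9 = b - c³ - 2c² + c to the basis.

S(h_1,k_9): lcm = ab. S = ac³ + 2ac² - 2bc + 2b + 2c - 1.
  reduce S modulo (h_1, h_2, h_3, k_4, k_5, k_6, k_7, k_8, k_9):
  remainder c⁴ + 2c³ + c² + c + 1 ≠ 0; add k_10 = c⁴ + 2c³ + c² + c + 1 to the basis.

The other S-polynomials (S(h_2,h_3), S(h_2,k_4), S(h_2,k_5), S(h_3,k_5), S(k_4,k_5), S(h_1,k_6), S(h_2,k_6), S(k_4,k_6), S(k_5,k_6), S(h_1,k_7), S(h_2,k_7), S(h_3,k_7), S(k_4,k_7), S(k_5,k_7), S(k_6,k_7), S(h_1,k_8), S(h_2,k_8), S(h_3,k_8), S(k_4,k_8), S(k_5,k_8), S(k_6,k_8), S(k_7,k_8), S(h_2,k_9), S(h_3,k_9), S(k_4,k_9), S(k_5,k_9), S(k_6,k_9), S(k_7,k_9), S(k_8,k_9), S(h_1,k_10), S(h_2,k_10), S(h_3,k_10), S(k_4,k_10), S(k_5,k_10), S(k_6,k_10), S(k_7,k_10), S(k_8,k_10), S(k_9,k_10)) all reduce to 0 modulo the current basis, so we have a Gröbner basis.
Inter-reduce: drop elements whose leading term is divisible by another's, tail-reduce, and make monic.
Reduced Gröbner basis: {a + 2c³ - c² + c - 1, b - c³ - 2c² + c, c⁴ + 2c³ + c² + c + 1}.

Same reduced basis, so the two generating sets span the same ideal.

Yes, the ideals are equal.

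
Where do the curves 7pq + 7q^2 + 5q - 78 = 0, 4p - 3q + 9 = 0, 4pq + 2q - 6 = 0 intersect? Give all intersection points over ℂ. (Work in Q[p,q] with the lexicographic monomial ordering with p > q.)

Compute a lex Gröbner basis by Buchberger's algorithm.
f_1 = 7pq + 7q^2 + 5q - 78, LT = pq.
f_2 = 4p - 3q + 9, LT = p.
f_3 = 4pq + 2q - 6, LT = pq.

S(f_1,f_2): lcm = pq. S = 7/4q^2 - 43/28q - 78/7.
  leading term q^2: no divisor's leading term divides it; move 7/4q^2 to the remainder.
  leading term q: no divisor's leading term divides it; move -43/28q to the remainder.
  leading term 1: no divisor's leading term divides it; move -78/7 to the remainder.
  remainder 7/4q^2 - 43/28q - 78/7 ≠ 0; add h_4 = 7/4q^2 - 43/28q - 78/7 to the basis.

S(f_1,f_3): lcm = pq. S = q^2 + 3/14q - 135/14.
  leading term q^2: subtract (4/7)·h_4 from q^2 + 3/14q - 135/14 → 107/98q - 321/98
  leading term q: no divisor's leading term divides it; move 107/98q to the remainder.
  leading term 1: no divisor's leading term divides it; move -321/98 to the remainder.
  remainder 107/98q - 321/98 ≠ 0; add h_5 = 107/98q - 321/98 to the basis.

S(f_2,f_3): lcm = pq. S = -3/4q^2 + 7/4q + 3/2.
  leading term q^2: subtract (-3/7)·h_4 from -3/4q^2 + 7/4q + 3/2 → 107/98q - 321/98
  leading term q: subtract (1)·h_5 from 107/98q - 321/98 → 0
  remainder 0.

S(f_1,h_4): lcm = pq^2. S = 43/49pq + 312/49p + q^3 + 5/7q^2 - 78/7q.
  leading term pq: subtract (43/343)·f_1 from 43/49pq + 312/49p + q^3 + 5/7q^2 - 78/7q → 312/49p + q^3 - 8/49q^2 - 4037/343q + 3354/343
  leading term p: subtract (78/49)·f_2 from 312/49p + q^3 - 8/49q^2 - 4037/343q + 3354/343 → q^3 - 8/49q^2 - 2399/343q - 1560/343
  leading term q^3: subtract (4/7q)·h_4 from q^3 - 8/49q^2 - 2399/343q - 1560/343 → 5/7q^2 - 215/343q - 1560/343
  leading term q^2: subtract (20/49)·h_4 from 5/7q^2 - 215/343q - 1560/343 → 0
  remainder 0.

S(f_2,h_4): leading monomials are coprime, so the S-polynomial reduces to 0 (Buchberger's first criterion).
S(f_3,h_4): lcm = pq^2. S = 43/49pq + 312/49p + 1/2q^2 - 3/2q.
  leading term pq: subtract (43/343)·f_1 from 43/49pq + 312/49p + 1/2q^2 - 3/2q → 312/49p - 37/98q^2 - 1459/686q + 3354/343
  leading term p: subtract (78/49)·f_2 from 312/49p - 37/98q^2 - 1459/686q + 3354/343 → -37/98q^2 + 1817/686q - 1560/343
  leading term q^2: subtract (-74/343)·h_4 from -37/98q^2 + 1817/686q - 1560/343 → 5564/2401q - 16692/2401
  leading term q: subtract (104/49)·h_5 from 5564/2401q - 16692/2401 → 0
  remainder 0.

S(f_1,h_5): lcm = pq. S = 3p + q^2 + 5/7q - 78/7.
  leading term p: subtract (3/4)·f_2 from 3p + q^2 + 5/7q - 78/7 → q^2 + 83/28q - 501/28
  leading term q^2: subtract (4/7)·h_4 from q^2 + 83/28q - 501/28 → 753/196q - 2259/196
  leading term q: subtract (753/214)·h_5 from 753/196q - 2259/196 → 0
  remainder 0.

S(f_2,h_5): leading monomials are coprime, so the S-polynomial reduces to 0 (Buchberger's first criterion).
S(f_3,h_5): lcm = pq. S = 3p + 1/2q - 3/2.
  leading term p: subtract (3/4)·f_2 from 3p + 1/2q - 3/2 → 11/4q - 33/4
  leading term q: subtract (539/214)·h_5 from 11/4q - 33/4 → 0
  remainder 0.

S(h_4,h_5): lcm = q^2. S = 104/49q - 312/49.
  leading term q: subtract (208/107)·h_5 from 104/49q - 312/49 → 0
  remainder 0.

Every S-polynomial of the final basis reduces to 0, so we have a Gröbner basis.
Inter-reduce: drop elements whose leading term is divisible by another's, tail-reduce, and make monic.
Reduced Gröbner basis: {p, q - 3}.

The lex basis is triangular: the last element involves only q. Solving q - 3 = 0 gives q ∈ {3}; substituting each value into the earlier elements determines the remaining variables.
  q = 3: the earlier basis element becomes p = 0, giving p = 0 — point (0, 3).

{(0, 3)}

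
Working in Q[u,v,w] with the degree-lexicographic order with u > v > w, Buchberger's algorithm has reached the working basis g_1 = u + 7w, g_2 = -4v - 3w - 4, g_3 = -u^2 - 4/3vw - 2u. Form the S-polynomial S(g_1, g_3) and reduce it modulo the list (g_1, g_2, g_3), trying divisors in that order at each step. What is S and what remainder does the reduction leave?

S(g_1, g_3) = 7uw - 4/3vw - 2u; remainder on division = -48w^2 + 46/3w.

lcm(LM(g_1), LM(g_3)) = u^2.
S = (lcm/LT(g_1))·g_1 − (lcm/LT(g_3))·g_3 = 7uw - 4/3vw - 2u.
Reduce S modulo (g_1, g_2, g_3) in that order:
  leading term uw: subtract (7w)·g_1 from 7uw - 4/3vw - 2u → -4/3vw - 49w^2 - 2u
  leading term vw: subtract (1/3w)·g_2 from -4/3vw - 49w^2 - 2u → -48w^2 - 2u + 4/3w
  leading term w^2: no divisor's leading term divides it; move -48w^2 to the remainder.
  leading term u: subtract (-2)·g_1 from -2u + 4/3w → 46/3w
  leading term w: no divisor's leading term divides it; move 46/3w to the remainder.
The remainder -48w^2 + 46/3w is nonzero, so it would be added as the next basis element.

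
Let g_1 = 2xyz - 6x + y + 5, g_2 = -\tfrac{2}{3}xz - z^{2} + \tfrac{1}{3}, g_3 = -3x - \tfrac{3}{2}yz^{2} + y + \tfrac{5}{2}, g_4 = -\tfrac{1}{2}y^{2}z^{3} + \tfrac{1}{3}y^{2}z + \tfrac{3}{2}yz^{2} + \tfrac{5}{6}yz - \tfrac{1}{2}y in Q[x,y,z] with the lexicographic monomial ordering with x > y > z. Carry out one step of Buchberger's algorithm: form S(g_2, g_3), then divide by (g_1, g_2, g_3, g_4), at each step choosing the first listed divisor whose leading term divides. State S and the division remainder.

lcm(LM(g_2), LM(g_3)) = xz.
S = (lcm/LT(g_2))·g_2 − (lcm/LT(g_3))·g_3 = -\tfrac{1}{2}yz^{3} + \tfrac{1}{3}yz + \tfrac{3}{2}z^{2} + \tfrac{5}{6}z - \tfrac{1}{2}.
Reduce S modulo (g_1, g_2, g_3, g_4) in that order:
  leading term yz^{3}: no divisor's leading term divides it; move -\tfrac{1}{2}yz^{3} to the remainder.
  leading term yz: no divisor's leading term divides it; move \tfrac{1}{3}yz to the remainder.
  leading term z^{2}: no divisor's leading term divides it; move \tfrac{3}{2}z^{2} to the remainder.
  leading term z: no divisor's leading term divides it; move \tfrac{5}{6}z to the remainder.
  leading term 1: no divisor's leading term divides it; move -\tfrac{1}{2} to the remainder.
The remainder -\tfrac{1}{2}yz^{3} + \tfrac{1}{3}yz + \tfrac{3}{2}z^{2} + \tfrac{5}{6}z - \tfrac{1}{2} is nonzero, so it would be added as the next basis element.

S(g_2, g_3) = -\tfrac{1}{2}yz^{3} + \tfrac{1}{3}yz + \tfrac{3}{2}z^{2} + \tfrac{5}{6}z - \tfrac{1}{2}; remainder on division = -\tfrac{1}{2}yz^{3} + \tfrac{1}{3}yz + \tfrac{3}{2}z^{2} + \tfrac{5}{6}z - \tfrac{1}{2}.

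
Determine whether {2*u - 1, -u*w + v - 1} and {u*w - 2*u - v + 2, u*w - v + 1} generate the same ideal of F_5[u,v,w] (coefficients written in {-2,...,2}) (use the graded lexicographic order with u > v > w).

Two ideals are equal iff their reduced Gröbner bases coincide (the reduced basis is unique for a fixed ordering).
Buchberger on the first generating set:
f_1 = 2*u - 1, LT = u.
f_2 = -u*w + v - 1, LT = u*w.

S(f_1,f_2): lcm = u*w. S = v + 2*w - 1.
  leading term v: no divisor's leading term divides it; move v to the remainder.
  leading term w: no divisor's leading term divides it; move 2*w to the remainder.
  leading term 1: no divisor's leading term divides it; move -1 to the remainder.
  remainder v + 2*w - 1 ≠ 0; add g_3 = v + 2*w - 1 to the basis.

The other S-polynomials (S(f_1,g_3), S(f_2,g_3)) all reduce to 0 modulo the current basis, so we have a Gröbner basis.
Inter-reduce: drop elements whose leading term is divisible by another's, tail-reduce, and make monic.
Reduced Gröbner basis: {u + 2, v + 2*w - 1}.

Buchberger on the second generating set:
h_1 = u*w - 2*u - v + 2, LT = u*w.
h_2 = u*w - v + 1, LT = u*w.

S(h_1,h_2): lcm = u*w. S = -2*u + 1.
  leading term u: no divisor's leading term divides it; move -2*u to the remainder.
  leading term 1: no divisor's leading term divides it; move 1 to the remainder.
  remainder -2*u + 1 ≠ 0; add k_3 = -2*u + 1 to the basis.

S(h_1,k_3): lcm = u*w. S = -2*u - v - 2*w + 2.
  leading term u: subtract (1)·k_3 from -2*u - v - 2*w + 2 → -v - 2*w + 1
  leading term v: no divisor's leading term divides it; move -v to the remainder.
  leading term w: no divisor's leading term divides it; move -2*w to the remainder.
  leading term 1: no divisor's leading term divides it; move 1 to the remainder.
  remainder -v - 2*w + 1 ≠ 0; add k_4 = -v - 2*w + 1 to the basis.

The other S-polynomials (S(h_2,k_3), S(h_1,k_4), S(h_2,k_4), S(k_3,k_4)) all reduce to 0 modulo the current basis, so we have a Gröbner basis.
Inter-reduce: drop elements whose leading term is divisible by another's, tail-reduce, and make monic.
Reduced Gröbner basis: {u + 2, v + 2*w - 1}.

The two bases agree; hence the ideals are identical.
The same test decides containment: I ⊆ J iff every generator of I reduces to 0 modulo a Gröbner basis of J.

Yes, the ideals are equal.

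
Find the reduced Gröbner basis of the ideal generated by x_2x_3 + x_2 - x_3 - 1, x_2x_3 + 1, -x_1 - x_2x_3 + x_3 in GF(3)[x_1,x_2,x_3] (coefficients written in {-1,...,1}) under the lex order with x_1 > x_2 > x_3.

G = {x_1 - x_3 - 1, x_2 - x_3 + 1, x_3^2 - x_3 + 1}

The reduced Gröbner basis is the canonical form of the ideal for this ordering.

f_1 = x_2x_3 + x_2 - x_3 - 1, LT = x_2x_3.
f_2 = x_2x_3 + 1, LT = x_2x_3.
f_3 = -x_1 - x_2x_3 + x_3, LT = x_1.

S(f_1,f_2): lcm = x_2x_3. S = x_2 - x_3 + 1.
  leading term x_2: no divisor's leading term divides it; move x_2 to the remainder.
  leading term x_3: no divisor's leading term divides it; move -x_3 to the remainder.
  leading term 1: no divisor's leading term divides it; move 1 to the remainder.
  remainder x_2 - x_3 + 1 ≠ 0; add g_4 = x_2 - x_3 + 1 to the basis.

S(f_1,g_4): lcm = x_2x_3. S = x_2 + x_3^2 + x_3 - 1.
  leading term x_2: subtract (1)·g_4 from x_2 + x_3^2 + x_3 - 1 → x_3^2 - x_3 + 1
  leading term x_3^2: no divisor's leading term divides it; move x_3^2 to the remainder.
  leading term x_3: no divisor's leading term divides it; move -x_3 to the remainder.
  leading term 1: no divisor's leading term divides it; move 1 to the remainder.
  remainder x_3^2 - x_3 + 1 ≠ 0; add g_5 = x_3^2 - x_3 + 1 to the basis.

The other S-polynomials (S(f_1,f_3), S(f_2,f_3), S(f_2,g_4), S(f_3,g_4), S(f_1,g_5), S(f_2,g_5), S(f_3,g_5), S(g_4,g_5)) all reduce to 0 modulo the current basis, so we have a Gröbner basis.
Inter-reduce: drop elements whose leading term is divisible by another's, tail-reduce, and make monic.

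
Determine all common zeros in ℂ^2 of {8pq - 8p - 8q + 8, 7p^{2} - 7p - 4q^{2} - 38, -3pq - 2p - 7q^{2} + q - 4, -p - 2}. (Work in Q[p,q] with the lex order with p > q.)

Compute a lex Gröbner basis by Buchberger's algorithm.
f_1 = 8pq - 8p - 8q + 8, LT = pq.
f_2 = 7p^{2} - 7p - 4q^{2} - 38, LT = p^{2}.
f_3 = -3pq - 2p - 7q^{2} + q - 4, LT = pq.
f_4 = -p - 2, LT = p.

S(f_1,f_2): lcm = p^{2}q. S = -p^{2} + p + \tfrac{4}{7}q^{3} + \tfrac{38}{7}q.
  leading term p^{2}: subtract (-\tfrac{1}{7})·f_2 from -p^{2} + p + \tfrac{4}{7}q^{3} + \tfrac{38}{7}q → \tfrac{4}{7}q^{3} - \tfrac{4}{7}q^{2} + \tfrac{38}{7}q - \tfrac{38}{7}
  leading term q^{3}: no divisor's leading term divides it; move \tfrac{4}{7}q^{3} to the remainder.
  leading term q^{2}: no divisor's leading term divides it; move -\tfrac{4}{7}q^{2} to the remainder.
  leading term q: no divisor's leading term divides it; move \tfrac{38}{7}q to the remainder.
  leading term 1: no divisor's leading term divides it; move -\tfrac{38}{7} to the remainder.
  remainder \tfrac{4}{7}q^{3} - \tfrac{4}{7}q^{2} + \tfrac{38}{7}q - \tfrac{38}{7} ≠ 0; add h_5 = \tfrac{4}{7}q^{3} - \tfrac{4}{7}q^{2} + \tfrac{38}{7}q - \tfrac{38}{7} to the basis.

S(f_1,f_3): lcm = pq. S = -\tfrac{5}{3}p - \tfrac{7}{3}q^{2} - \tfrac{2}{3}q - \tfrac{1}{3}.
  leading term p: subtract (\tfrac{5}{3})·f_4 from -\tfrac{5}{3}p - \tfrac{7}{3}q^{2} - \tfrac{2}{3}q - \tfrac{1}{3} → -\tfrac{7}{3}q^{2} - \tfrac{2}{3}q + 3
  leading term q^{2}: no divisor's leading term divides it; move -\tfrac{7}{3}q^{2} to the remainder.
  leading term q: no divisor's leading term divides it; move -\tfrac{2}{3}q to the remainder.
  leading term 1: no divisor's leading term divides it; move 3 to the remainder.
  remainder -\tfrac{7}{3}q^{2} - \tfrac{2}{3}q + 3 ≠ 0; add h_6 = -\tfrac{7}{3}q^{2} - \tfrac{2}{3}q + 3 to the basis.

S(f_1,f_4): lcm = pq. S = -p - 3q + 1.
  leading term p: subtract (1)·f_4 from -p - 3q + 1 → -3q + 3
  leading term q: no divisor's leading term divides it; move -3q to the remainder.
  leading term 1: no divisor's leading term divides it; move 3 to the remainder.
  remainder -3q + 3 ≠ 0; add h_7 = -3q + 3 to the basis.

The other S-polynomials (S(f_2,f_3), S(f_2,f_4), S(f_3,f_4), S(f_1,h_5), S(f_2,h_5), S(f_3,h_5), S(f_4,h_5), S(f_1,h_6), S(f_2,h_6), S(f_3,h_6), S(f_4,h_6), S(h_5,h_6), S(f_1,h_7), S(f_2,h_7), S(f_3,h_7), S(f_4,h_7), S(h_5,h_7), S(h_6,h_7)) all reduce to 0 modulo the current basis, so we have a Gröbner basis.
Inter-reduce: drop elements whose leading term is divisible by another's, tail-reduce, and make monic.
Reduced Gröbner basis: {p + 2, q - 1}.

A lex Gröbner basis eliminates variables successively. Here q - 1 depends only on q, with roots {1}; lifting each root through the earlier basis elements recovers the full solutions.
  q = 1: the earlier basis element becomes p + 2 = 0, giving p = -2 — point (-2, 1).
Each listed point satisfies every original equation (direct substitution).

{(-2, 1)}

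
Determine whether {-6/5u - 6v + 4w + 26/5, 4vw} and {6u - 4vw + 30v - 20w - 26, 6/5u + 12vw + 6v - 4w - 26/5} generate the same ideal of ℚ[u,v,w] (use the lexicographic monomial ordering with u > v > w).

Yes, the ideals are equal.

For a fixed monomial order, each ideal has a unique reduced Gröbner basis; comparing bases decides equality.
Buchberger on the first generating set:
f_1 = -6/5u - 6v + 4w + 26/5, LT = u.
f_2 = 4vw, LT = vw.

The S-polynomials (S(f_1,f_2)) all reduce to 0 modulo the current basis, so we have a Gröbner basis.
Inter-reduce: drop elements whose leading term is divisible by another's, tail-reduce, and make monic.
Reduced Gröbner basis: {u + 5v - 10/3w - 13/3, vw}.

Buchberger on the second generating set:
h_1 = 6u - 4vw + 30v - 20w - 26, LT = u.
h_2 = 6/5u + 12vw + 6v - 4w - 26/5, LT = u.

S(h_1,h_2): lcm = u. S = -32/3vw.
  reduce S modulo (h_1, h_2):
  remainder -32/3vw ≠ 0; add k_3 = -32/3vw to the basis.

The other S-polynomials (S(h_1,k_3), S(h_2,k_3)) all reduce to 0 modulo the current basis, so we have a Gröbner basis.
Inter-reduce: drop elements whose leading term is divisible by another's, tail-reduce, and make monic.
Reduced Gröbner basis: {u + 5v - 10/3w - 13/3, vw}.

These coincide, so the ideals are equal.
The choice of monomial ordering does not affect the verdict — as long as both bases are computed under the same ordering, their equality decides ideal equality.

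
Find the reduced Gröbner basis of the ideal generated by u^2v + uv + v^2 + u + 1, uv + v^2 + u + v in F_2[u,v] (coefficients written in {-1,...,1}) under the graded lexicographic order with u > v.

G = {u^3 + v + 1, v^3 + u^2 + v^2 + v + 1, uv + v^2 + u + v}

f_1 = u^2v + uv + v^2 + u + 1, LT = u^2v.
f_2 = uv + v^2 + u + v, LT = uv.

S(f_1,f_2): lcm = u^2v. S = uv^2 + u^2 + v^2 + u + 1.
  leading term uv^2: subtract (v)·f_2 from uv^2 + u^2 + v^2 + u + 1 → v^3 + u^2 + uv + u + 1
  leading term v^3: no divisor's leading term divides it; move v^3 to the remainder.
  leading term u^2: no divisor's leading term divides it; move u^2 to the remainder.
  leading term uv: subtract (1)·f_2 from uv + u + 1 → v^2 + v + 1
  leading term v^2: no divisor's leading term divides it; move v^2 to the remainder.
  leading term v: no divisor's leading term divides it; move v to the remainder.
  leading term 1: no divisor's leading term divides it; move 1 to the remainder.
  remainder v^3 + u^2 + v^2 + v + 1 ≠ 0; add g_3 = v^3 + u^2 + v^2 + v + 1 to the basis.

S(f_1,g_3): lcm = u^2v^3. S = u^4 + u^2v^2 + uv^3 + v^4 + u^2v + uv^2 + u^2 + v^2.
  leading term u^4: no divisor's leading term divides it; move u^4 to the remainder.
  leading term u^2v^2: subtract (v)·f_1 from u^2v^2 + uv^3 + v^4 + u^2v + uv^2 + u^2 + v^2 → uv^3 + v^4 + u^2v + v^3 + u^2 + uv + v^2 + v
  leading term uv^3: subtract (v^2)·f_2 from uv^3 + v^4 + u^2v + v^3 + u^2 + uv + v^2 + v → u^2v + uv^2 + u^2 + uv + v^2 + v
  leading term u^2v: subtract (1)·f_1 from u^2v + uv^2 + u^2 + uv + v^2 + v → uv^2 + u^2 + u + v + 1
  leading term uv^2: subtract (v)·f_2 from uv^2 + u^2 + u + v + 1 → v^3 + u^2 + uv + v^2 + u + v + 1
  leading term v^3: subtract (1)·g_3 from v^3 + u^2 + uv + v^2 + u + v + 1 → uv + u
  leading term uv: subtract (1)·f_2 from uv + u → v^2 + v
  leading term v^2: no divisor's leading term divides it; move v^2 to the remainder.
  leading term v: no divisor's leading term divides it; move v to the remainder.
  remainder u^4 + v^2 + v ≠ 0; add g_4 = u^4 + v^2 + v to the basis.

S(f_2,g_3): lcm = uv^3. S = v^4 + u^3 + v^3 + uv + u.
  leading term v^4: subtract (v)·g_3 from v^4 + u^3 + v^3 + uv + u → u^3 + u^2v + uv + v^2 + u + v
  leading term u^3: no divisor's leading term divides it; move u^3 to the remainder.
  leading term u^2v: subtract (1)·f_1 from u^2v + uv + v^2 + u + v → v + 1
  leading term v: no divisor's leading term divides it; move v to the remainder.
  leading term 1: no divisor's leading term divides it; move 1 to the remainder.
  remainder u^3 + v + 1 ≠ 0; add g_5 = u^3 + v + 1 to the basis.

The other S-polynomials (S(f_1,g_4), S(f_2,g_4), S(g_3,g_4), S(f_1,g_5), S(f_2,g_5), S(g_3,g_5), S(g_4,g_5)) all reduce to 0 modulo the current basis, so we have a Gröbner basis.
Inter-reduce: drop elements whose leading term is divisible by another's, tail-reduce, and make monic.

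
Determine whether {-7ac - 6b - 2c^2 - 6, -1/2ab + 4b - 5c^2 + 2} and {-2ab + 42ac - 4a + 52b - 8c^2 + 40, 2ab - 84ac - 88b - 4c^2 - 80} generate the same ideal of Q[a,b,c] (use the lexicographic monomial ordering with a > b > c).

Equality of ideals is decidable: compute both reduced Gröbner bases (unique for the ordering) and check whether they agree.
Buchberger on the first generating set:
f_1 = -7ac - 6b - 2c^2 - 6, LT = ac.
f_2 = -1/2ab + 4b - 5c^2 + 2, LT = ab.

S(f_1,f_2): lcm = abc. S = 6/7b^2 + 2/7bc^2 + 8bc + 6/7b - 10c^3 + 4c.
  leading term b^2: no divisor's leading term divides it; move 6/7b^2 to the remainder.
  leading term bc^2: no divisor's leading term divides it; move 2/7bc^2 to the remainder.
  leading term bc: no divisor's leading term divides it; move 8bc to the remainder.
  leading term b: no divisor's leading term divides it; move 6/7b to the remainder.
  leading term c^3: no divisor's leading term divides it; move -10c^3 to the remainder.
  leading term c: no divisor's leading term divides it; move 4c to the remainder.
  remainder 6/7b^2 + 2/7bc^2 + 8bc + 6/7b - 10c^3 + 4c ≠ 0; add g_3 = 6/7b^2 + 2/7bc^2 + 8bc + 6/7b - 10c^3 + 4c to the basis.

The other S-polynomials (S(f_1,g_3), S(f_2,g_3)) all reduce to 0 modulo the current basis, so we have a Gröbner basis.
Inter-reduce: drop elements whose leading term is divisible by another's, tail-reduce, and make monic.
Reduced Gröbner basis: {ab - 8b + 10c^2 - 4, ac + 6/7b + 2/7c^2 + 6/7, b^2 + 1/3bc^2 + 28/3bc + b - 35/3c^3 + 14/3c}.

Buchberger on the second generating set:
h_1 = -2ab + 42ac - 4a + 52b - 8c^2 + 40, LT = ab.
h_2 = 2ab - 84ac - 88b - 4c^2 - 80, LT = ab.

S(h_1,h_2): lcm = ab. S = 21ac + 2a + 18b + 6c^2 + 20.
  leading term ac: no divisor's leading term divides it; move 21ac to the remainder.
  leading term a: no divisor's leading term divides it; move 2a to the remainder.
  leading term b: no divisor's leading term divides it; move 18b to the remainder.
  leading term c^2: no divisor's leading term divides it; move 6c^2 to the remainder.
  leading term 1: no divisor's leading term divides it; move 20 to the remainder.
  remainder 21ac + 2a + 18b + 6c^2 + 20 ≠ 0; add k_3 = 21ac + 2a + 18b + 6c^2 + 20 to the basis.

S(h_1,k_3): lcm = abc. S = -2/21ab - 21ac^2 + 2ac - 6/7b^2 - 2/7bc^2 - 26bc - 20/21b + 4c^3 - 20c.
  leading term ab: subtract (1/21)·h_1 from -2/21ab - 21ac^2 + 2ac - 6/7b^2 - 2/7bc^2 - 26bc - 20/21b + 4c^3 - 20c → -21ac^2 + 4/21a - 6/7b^2 - 2/7bc^2 - 26bc - 24/7b + 4c^3 + 8/21c^2 - 20c - 40/21
  leading term ac^2: subtract (-c)·k_3 from -21ac^2 + 4/21a - 6/7b^2 - 2/7bc^2 - 26bc - 24/7b + 4c^3 + 8/21c^2 - 20c - 40/21 → 2ac + 4/21a - 6/7b^2 - 2/7bc^2 - 8bc - 24/7b + 10c^3 + 8/21c^2 - 40/21
  leading term ac: subtract (2/21)·k_3 from 2ac + 4/21a - 6/7b^2 - 2/7bc^2 - 8bc - 24/7b + 10c^3 + 8/21c^2 - 40/21 → -6/7b^2 - 2/7bc^2 - 8bc - 36/7b + 10c^3 - 4/21c^2 - 80/21
  leading term b^2: no divisor's leading term divides it; move -6/7b^2 to the remainder.
  leading term bc^2: no divisor's leading term divides it; move -2/7bc^2 to the remainder.
  leading term bc: no divisor's leading term divides it; move -8bc to the remainder.
  leading term b: no divisor's leading term divides it; move -36/7b to the remainder.
  leading term c^3: no divisor's leading term divides it; move 10c^3 to the remainder.
  leading term c^2: no divisor's leading term divides it; move -4/21c^2 to the remainder.
  leading term 1: no divisor's leading term divides it; move -80/21 to the remainder.
  remainder -6/7b^2 - 2/7bc^2 - 8bc - 36/7b + 10c^3 - 4/21c^2 - 80/21 ≠ 0; add k_4 = -6/7b^2 - 2/7bc^2 - 8bc - 36/7b + 10c^3 - 4/21c^2 - 80/21 to the basis.

The other S-polynomials (S(h_2,k_3), S(h_1,k_4), S(h_2,k_4), S(k_3,k_4)) all reduce to 0 modulo the current basis, so we have a Gröbner basis.
Inter-reduce: drop elements whose leading term is divisible by another's, tail-reduce, and make monic.
Reduced Gröbner basis: {ab + 4a - 8b + 10c^2, ac + 2/21a + 6/7b + 2/7c^2 + 20/21, b^2 + 1/3bc^2 + 28/3bc + 6b - 35/3c^3 + 2/9c^2 + 40/9}.

Since the reduced bases disagree, the two ideals are not the same.

No, the ideals differ.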